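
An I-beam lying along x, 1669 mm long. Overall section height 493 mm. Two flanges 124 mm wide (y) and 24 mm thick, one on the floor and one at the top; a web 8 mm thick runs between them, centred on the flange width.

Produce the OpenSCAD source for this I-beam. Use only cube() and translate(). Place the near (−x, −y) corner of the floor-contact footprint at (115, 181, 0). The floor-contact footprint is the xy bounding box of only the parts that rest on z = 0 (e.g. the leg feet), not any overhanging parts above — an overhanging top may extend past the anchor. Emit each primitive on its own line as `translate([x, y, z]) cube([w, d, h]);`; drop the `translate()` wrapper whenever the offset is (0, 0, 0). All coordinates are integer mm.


translate([115, 181, 0]) cube([1669, 124, 24]);
translate([115, 239, 24]) cube([1669, 8, 445]);
translate([115, 181, 469]) cube([1669, 124, 24]);


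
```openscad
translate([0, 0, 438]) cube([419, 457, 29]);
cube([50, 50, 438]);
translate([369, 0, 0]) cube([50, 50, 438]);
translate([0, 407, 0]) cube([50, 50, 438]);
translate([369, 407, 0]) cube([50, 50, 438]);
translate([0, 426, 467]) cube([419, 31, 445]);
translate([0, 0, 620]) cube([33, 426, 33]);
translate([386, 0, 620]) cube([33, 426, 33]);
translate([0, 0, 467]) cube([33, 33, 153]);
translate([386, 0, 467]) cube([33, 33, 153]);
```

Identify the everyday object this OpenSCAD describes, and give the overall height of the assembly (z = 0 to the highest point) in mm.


A chair. The overall height is 912 mm.

A slab on four corner posts with a tall panel at the back — a chair. The seat slab sits at z = 438 with thickness 29, and the 445 mm backrest starts at the seat top, so the overall height is 438 + 29 + 445 = 912 mm.


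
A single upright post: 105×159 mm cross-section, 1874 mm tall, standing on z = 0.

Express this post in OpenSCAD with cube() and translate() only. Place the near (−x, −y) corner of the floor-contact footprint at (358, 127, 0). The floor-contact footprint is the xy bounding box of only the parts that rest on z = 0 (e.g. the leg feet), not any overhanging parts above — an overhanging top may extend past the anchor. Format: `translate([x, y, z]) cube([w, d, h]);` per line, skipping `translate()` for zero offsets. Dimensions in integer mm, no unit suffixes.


translate([358, 127, 0]) cube([105, 159, 1874]);


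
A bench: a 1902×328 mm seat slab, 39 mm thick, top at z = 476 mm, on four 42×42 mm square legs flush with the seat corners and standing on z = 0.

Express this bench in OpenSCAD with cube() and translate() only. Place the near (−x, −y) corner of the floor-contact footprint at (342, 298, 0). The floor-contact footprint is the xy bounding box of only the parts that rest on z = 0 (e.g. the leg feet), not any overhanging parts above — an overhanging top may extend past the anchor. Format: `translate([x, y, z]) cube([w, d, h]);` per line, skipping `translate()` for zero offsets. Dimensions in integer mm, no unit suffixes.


translate([342, 298, 437]) cube([1902, 328, 39]);
translate([342, 298, 0]) cube([42, 42, 437]);
translate([342, 584, 0]) cube([42, 42, 437]);
translate([2202, 298, 0]) cube([42, 42, 437]);
translate([2202, 584, 0]) cube([42, 42, 437]);


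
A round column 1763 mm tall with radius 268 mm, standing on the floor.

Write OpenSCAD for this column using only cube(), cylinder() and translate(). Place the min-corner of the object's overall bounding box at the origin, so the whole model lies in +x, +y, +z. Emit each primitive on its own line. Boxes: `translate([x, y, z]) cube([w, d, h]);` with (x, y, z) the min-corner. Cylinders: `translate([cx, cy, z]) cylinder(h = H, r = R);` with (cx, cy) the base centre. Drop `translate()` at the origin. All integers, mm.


translate([268, 268, 0]) cylinder(h = 1763, r = 268);


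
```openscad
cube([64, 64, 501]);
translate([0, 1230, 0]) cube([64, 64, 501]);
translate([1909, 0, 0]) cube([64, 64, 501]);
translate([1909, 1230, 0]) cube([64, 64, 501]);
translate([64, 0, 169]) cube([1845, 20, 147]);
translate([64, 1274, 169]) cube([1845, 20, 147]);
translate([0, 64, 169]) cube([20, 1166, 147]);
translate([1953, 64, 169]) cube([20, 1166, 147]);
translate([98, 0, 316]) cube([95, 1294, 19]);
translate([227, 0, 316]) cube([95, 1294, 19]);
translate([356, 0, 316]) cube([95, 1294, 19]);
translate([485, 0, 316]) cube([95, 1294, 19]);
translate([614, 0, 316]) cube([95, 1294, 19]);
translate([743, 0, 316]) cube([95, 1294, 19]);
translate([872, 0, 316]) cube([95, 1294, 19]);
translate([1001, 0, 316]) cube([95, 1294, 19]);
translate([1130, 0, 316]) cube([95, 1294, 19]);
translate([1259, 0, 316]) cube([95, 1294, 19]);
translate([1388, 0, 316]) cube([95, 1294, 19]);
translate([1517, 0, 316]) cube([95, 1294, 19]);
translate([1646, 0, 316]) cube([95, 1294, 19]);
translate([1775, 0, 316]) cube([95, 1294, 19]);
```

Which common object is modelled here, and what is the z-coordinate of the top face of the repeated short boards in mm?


A bed frame. The slat-top height is 335 mm.

Four posts, four rails, and a row of slats — a bed frame. Slats sit on the rails at z = 169 + 147 = 316; with slat thickness 19, the top is 335 mm.


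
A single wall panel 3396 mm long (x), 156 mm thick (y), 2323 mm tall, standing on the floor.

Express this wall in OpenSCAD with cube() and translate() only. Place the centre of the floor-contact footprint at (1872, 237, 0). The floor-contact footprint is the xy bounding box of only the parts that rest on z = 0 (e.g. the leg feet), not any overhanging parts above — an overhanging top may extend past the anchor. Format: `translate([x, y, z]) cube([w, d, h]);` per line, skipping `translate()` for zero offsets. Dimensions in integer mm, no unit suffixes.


translate([174, 159, 0]) cube([3396, 156, 2323]);


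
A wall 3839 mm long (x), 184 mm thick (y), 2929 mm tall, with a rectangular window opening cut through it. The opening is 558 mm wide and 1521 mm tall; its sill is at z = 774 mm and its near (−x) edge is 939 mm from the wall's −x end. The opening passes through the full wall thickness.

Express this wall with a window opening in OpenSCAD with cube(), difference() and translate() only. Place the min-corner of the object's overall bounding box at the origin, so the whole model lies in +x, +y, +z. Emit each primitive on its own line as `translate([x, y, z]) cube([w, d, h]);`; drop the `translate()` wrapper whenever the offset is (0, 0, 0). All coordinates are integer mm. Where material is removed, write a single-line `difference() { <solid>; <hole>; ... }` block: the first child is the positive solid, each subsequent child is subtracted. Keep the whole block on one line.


difference() { cube([3839, 184, 2929]); translate([939, 0, 774]) cube([558, 184, 1521]); }


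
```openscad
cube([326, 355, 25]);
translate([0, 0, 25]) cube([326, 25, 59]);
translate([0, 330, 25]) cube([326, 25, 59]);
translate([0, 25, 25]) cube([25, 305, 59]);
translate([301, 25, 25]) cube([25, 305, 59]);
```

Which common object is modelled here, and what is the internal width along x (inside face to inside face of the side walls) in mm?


An open box. The internal width is 276 mm.

A 326×355 base slab with four walls standing on it — an open box. The base is 326 mm wide and the walls are 25 mm thick, so the internal width is 326 − 2 × 25 = 276 mm.


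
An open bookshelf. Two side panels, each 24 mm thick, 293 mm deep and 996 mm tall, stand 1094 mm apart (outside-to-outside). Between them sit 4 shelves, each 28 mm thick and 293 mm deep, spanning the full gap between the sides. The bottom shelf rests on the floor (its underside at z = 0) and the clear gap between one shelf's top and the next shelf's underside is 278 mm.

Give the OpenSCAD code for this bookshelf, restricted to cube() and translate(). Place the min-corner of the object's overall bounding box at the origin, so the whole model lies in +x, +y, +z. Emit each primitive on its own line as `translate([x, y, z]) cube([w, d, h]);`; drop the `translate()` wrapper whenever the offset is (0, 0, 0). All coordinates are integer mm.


cube([24, 293, 996]);
translate([1070, 0, 0]) cube([24, 293, 996]);
translate([24, 0, 0]) cube([1046, 293, 28]);
translate([24, 0, 306]) cube([1046, 293, 28]);
translate([24, 0, 612]) cube([1046, 293, 28]);
translate([24, 0, 918]) cube([1046, 293, 28]);


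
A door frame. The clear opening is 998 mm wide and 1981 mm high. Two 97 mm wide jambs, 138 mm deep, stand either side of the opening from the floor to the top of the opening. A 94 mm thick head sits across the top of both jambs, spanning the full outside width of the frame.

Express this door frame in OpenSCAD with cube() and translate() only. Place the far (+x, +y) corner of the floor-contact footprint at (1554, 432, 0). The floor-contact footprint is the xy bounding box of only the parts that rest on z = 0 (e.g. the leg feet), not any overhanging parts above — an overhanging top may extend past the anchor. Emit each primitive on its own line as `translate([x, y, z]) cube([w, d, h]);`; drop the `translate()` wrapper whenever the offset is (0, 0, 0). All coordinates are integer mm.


translate([362, 294, 0]) cube([97, 138, 1981]);
translate([1457, 294, 0]) cube([97, 138, 1981]);
translate([362, 294, 1981]) cube([1192, 138, 94]);


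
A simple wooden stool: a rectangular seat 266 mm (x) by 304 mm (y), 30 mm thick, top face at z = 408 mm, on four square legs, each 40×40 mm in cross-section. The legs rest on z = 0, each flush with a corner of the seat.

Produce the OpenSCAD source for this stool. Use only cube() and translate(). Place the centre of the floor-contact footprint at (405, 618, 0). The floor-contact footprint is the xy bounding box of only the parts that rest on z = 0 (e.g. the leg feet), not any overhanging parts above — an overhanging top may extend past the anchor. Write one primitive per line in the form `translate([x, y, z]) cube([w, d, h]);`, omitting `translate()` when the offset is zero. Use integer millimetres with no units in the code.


// leg_h = 408 - 30 = 378
translate([272, 466, 378]) cube([266, 304, 30]);
translate([272, 466, 0]) cube([40, 40, 378]);
translate([498, 466, 0]) cube([40, 40, 378]);
translate([272, 730, 0]) cube([40, 40, 378]);
translate([498, 730, 0]) cube([40, 40, 378]);


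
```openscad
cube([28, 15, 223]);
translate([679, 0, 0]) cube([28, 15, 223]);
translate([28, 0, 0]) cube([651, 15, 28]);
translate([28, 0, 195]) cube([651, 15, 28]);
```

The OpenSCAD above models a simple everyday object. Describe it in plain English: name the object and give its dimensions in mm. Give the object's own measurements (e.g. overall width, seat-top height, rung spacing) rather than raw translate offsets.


A rectangular picture frame lying in the x–z plane (depth along y). The opening is 651 mm wide (x) by 167 mm tall (z), surrounded by a border 28 mm wide on all four sides. The frame is 15 mm deep and is made of two full-height vertical stiles with two horizontal rails fitted between them.


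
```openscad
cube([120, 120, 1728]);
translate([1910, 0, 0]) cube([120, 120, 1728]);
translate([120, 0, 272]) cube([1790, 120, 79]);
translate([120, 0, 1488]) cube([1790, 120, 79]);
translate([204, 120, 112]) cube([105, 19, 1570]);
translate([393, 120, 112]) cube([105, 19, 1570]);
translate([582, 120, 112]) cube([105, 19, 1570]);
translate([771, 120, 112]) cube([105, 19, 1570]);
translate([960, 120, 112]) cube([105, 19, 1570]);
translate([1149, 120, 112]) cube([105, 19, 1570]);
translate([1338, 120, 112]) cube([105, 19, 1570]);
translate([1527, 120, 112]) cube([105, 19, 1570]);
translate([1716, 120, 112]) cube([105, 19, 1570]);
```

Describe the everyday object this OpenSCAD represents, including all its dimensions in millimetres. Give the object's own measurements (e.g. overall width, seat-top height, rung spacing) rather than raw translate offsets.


A fence section. Two 120×120 mm posts, 1728 mm tall, stand on the floor with a clear span of 1790 mm between their inner faces. Two horizontal rails of 120×79 mm section span the gap between the posts with their undersides at z = 272 mm and z = 1488 mm, flush with the posts' −y face. 9 pickets, each 105 mm wide, 19 mm thick and 1570 mm tall, are fixed to the +y face of the rails with their bottoms at z = 112 mm, spaced across the span with a 84 mm gap after the −x post and between neighbouring pickets, with 89 mm left before the +x post.


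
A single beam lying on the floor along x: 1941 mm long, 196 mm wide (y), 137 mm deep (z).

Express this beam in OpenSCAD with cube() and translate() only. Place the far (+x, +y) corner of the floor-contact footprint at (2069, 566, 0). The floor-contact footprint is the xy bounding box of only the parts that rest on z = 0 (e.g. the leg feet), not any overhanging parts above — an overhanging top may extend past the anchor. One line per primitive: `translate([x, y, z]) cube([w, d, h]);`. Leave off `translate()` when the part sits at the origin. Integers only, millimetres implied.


translate([128, 370, 0]) cube([1941, 196, 137]);


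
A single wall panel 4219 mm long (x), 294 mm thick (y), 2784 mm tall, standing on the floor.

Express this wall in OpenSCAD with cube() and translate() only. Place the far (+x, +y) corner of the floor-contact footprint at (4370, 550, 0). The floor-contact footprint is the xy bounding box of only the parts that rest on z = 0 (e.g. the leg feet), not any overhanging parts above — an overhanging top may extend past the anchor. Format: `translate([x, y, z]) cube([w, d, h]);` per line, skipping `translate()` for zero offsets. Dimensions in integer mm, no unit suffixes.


translate([151, 256, 0]) cube([4219, 294, 2784]);


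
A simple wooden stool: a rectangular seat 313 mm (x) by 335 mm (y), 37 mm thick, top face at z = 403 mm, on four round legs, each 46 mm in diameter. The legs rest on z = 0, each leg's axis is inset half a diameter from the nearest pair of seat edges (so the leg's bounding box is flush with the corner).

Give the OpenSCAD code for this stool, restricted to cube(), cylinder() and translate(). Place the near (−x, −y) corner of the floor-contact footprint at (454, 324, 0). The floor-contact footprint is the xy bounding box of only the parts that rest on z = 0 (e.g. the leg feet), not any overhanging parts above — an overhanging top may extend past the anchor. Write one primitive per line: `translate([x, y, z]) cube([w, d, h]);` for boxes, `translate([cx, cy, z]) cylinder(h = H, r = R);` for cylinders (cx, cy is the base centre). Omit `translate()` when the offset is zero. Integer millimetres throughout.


translate([454, 324, 366]) cube([313, 335, 37]);
translate([477, 347, 0]) cylinder(h = 366, r = 23);
translate([744, 347, 0]) cylinder(h = 366, r = 23);
translate([477, 636, 0]) cylinder(h = 366, r = 23);
translate([744, 636, 0]) cylinder(h = 366, r = 23);


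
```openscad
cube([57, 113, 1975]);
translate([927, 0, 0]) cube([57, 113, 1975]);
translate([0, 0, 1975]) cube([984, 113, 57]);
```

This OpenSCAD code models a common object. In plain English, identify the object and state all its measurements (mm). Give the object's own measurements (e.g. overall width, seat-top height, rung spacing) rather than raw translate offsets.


A door frame. The clear opening is 870 mm wide and 1975 mm high. Two 57 mm wide jambs, 113 mm deep, stand either side of the opening from the floor to the top of the opening. A 57 mm thick head sits across the top of both jambs, spanning the full outside width of the frame.


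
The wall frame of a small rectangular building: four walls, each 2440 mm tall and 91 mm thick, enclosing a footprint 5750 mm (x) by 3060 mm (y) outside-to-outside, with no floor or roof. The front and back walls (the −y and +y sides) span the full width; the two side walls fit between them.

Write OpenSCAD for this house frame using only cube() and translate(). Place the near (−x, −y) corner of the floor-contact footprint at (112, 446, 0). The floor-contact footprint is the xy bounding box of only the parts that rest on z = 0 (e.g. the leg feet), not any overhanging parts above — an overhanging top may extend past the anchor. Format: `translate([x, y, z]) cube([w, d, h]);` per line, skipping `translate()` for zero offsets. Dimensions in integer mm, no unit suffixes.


translate([112, 446, 0]) cube([5750, 91, 2440]);
translate([112, 3415, 0]) cube([5750, 91, 2440]);
translate([112, 537, 0]) cube([91, 2878, 2440]);
translate([5771, 537, 0]) cube([91, 2878, 2440]);


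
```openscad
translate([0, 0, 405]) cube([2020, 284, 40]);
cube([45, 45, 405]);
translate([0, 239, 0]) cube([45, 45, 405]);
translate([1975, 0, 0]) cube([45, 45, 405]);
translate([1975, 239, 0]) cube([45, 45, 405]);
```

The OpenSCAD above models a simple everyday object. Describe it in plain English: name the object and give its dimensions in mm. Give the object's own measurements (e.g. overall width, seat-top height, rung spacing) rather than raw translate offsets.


A long wooden bench with a 2020 mm (x) × 284 mm (y) seat, 40 mm thick, its top surface 445 mm above the floor. Four 45 mm square legs at the seat corners, flush with the edges, run from z = 0 to the seat underside.


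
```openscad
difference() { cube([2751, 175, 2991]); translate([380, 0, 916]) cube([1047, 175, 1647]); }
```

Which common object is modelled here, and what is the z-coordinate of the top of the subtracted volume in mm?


A wall with a window opening. The window head height is 2563 mm.

A wall with a rectangular opening subtracted — a window. Sill at z = 916, opening 1647 mm tall, so the head is at 916 + 1647 = 2563 mm.


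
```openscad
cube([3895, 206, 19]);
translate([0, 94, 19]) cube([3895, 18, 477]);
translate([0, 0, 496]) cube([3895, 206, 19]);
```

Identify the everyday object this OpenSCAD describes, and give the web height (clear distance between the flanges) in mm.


An I-beam. The web height is 477 mm.

Two wide flanges with a thin centred web — an I-beam. Overall 515 mm minus two 19 mm flanges gives a web of 515 − 2·19 = 477 mm.


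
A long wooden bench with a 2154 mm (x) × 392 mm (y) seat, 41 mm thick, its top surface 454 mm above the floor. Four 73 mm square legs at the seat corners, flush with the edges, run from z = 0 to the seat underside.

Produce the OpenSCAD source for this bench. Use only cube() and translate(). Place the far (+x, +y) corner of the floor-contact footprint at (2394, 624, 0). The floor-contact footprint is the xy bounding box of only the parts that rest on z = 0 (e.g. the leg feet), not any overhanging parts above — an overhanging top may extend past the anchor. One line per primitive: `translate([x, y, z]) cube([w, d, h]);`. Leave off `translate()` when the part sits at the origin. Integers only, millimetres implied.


translate([240, 232, 413]) cube([2154, 392, 41]);
translate([240, 232, 0]) cube([73, 73, 413]);
translate([240, 551, 0]) cube([73, 73, 413]);
translate([2321, 232, 0]) cube([73, 73, 413]);
translate([2321, 551, 0]) cube([73, 73, 413]);


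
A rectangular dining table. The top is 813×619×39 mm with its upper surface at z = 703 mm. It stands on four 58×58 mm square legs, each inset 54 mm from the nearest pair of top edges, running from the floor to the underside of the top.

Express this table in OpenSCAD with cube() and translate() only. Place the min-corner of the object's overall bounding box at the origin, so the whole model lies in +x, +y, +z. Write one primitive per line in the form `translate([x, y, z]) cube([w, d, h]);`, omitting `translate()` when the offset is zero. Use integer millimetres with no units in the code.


translate([0, 0, 664]) cube([813, 619, 39]);
translate([54, 54, 0]) cube([58, 58, 664]);
translate([701, 54, 0]) cube([58, 58, 664]);
translate([54, 507, 0]) cube([58, 58, 664]);
translate([701, 507, 0]) cube([58, 58, 664]);


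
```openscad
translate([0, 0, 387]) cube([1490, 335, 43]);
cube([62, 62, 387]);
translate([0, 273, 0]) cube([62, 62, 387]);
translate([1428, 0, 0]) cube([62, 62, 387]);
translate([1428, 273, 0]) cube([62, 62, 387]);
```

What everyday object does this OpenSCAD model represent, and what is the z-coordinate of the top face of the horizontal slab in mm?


A bench. The seat-top height is 430 mm.

A long slab on four corner posts — a bench. The slab sits at z = 387 with thickness 43, so the top is 387 + 43 = 430 mm.


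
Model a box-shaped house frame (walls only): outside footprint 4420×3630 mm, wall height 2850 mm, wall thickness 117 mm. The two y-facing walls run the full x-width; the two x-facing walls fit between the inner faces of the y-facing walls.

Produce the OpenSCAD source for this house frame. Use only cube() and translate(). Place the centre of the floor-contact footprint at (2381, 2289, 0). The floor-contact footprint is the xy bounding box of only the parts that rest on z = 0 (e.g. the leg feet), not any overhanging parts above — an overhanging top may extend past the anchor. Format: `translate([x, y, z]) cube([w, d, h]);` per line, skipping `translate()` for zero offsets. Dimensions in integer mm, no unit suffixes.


translate([171, 474, 0]) cube([4420, 117, 2850]);
translate([171, 3987, 0]) cube([4420, 117, 2850]);
translate([171, 591, 0]) cube([117, 3396, 2850]);
translate([4474, 591, 0]) cube([117, 3396, 2850]);


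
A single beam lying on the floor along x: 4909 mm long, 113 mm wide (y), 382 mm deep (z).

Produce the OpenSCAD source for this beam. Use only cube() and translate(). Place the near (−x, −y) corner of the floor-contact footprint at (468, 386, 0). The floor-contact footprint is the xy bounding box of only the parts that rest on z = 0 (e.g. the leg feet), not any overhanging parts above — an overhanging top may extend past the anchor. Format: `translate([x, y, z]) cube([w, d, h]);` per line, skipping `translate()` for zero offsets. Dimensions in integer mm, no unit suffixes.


translate([468, 386, 0]) cube([4909, 113, 382]);


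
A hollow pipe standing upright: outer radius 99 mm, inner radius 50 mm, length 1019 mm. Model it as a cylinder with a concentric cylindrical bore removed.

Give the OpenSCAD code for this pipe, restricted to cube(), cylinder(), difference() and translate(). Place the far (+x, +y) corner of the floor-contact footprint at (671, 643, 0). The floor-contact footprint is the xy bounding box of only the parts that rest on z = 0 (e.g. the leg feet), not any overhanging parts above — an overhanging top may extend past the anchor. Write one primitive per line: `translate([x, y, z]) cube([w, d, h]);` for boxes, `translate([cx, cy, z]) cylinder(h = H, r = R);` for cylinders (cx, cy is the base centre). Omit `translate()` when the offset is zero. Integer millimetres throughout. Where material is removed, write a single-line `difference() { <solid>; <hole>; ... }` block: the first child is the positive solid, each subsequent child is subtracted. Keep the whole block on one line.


difference() { translate([572, 544, 0]) cylinder(h = 1019, r = 99); translate([572, 544, 0]) cylinder(h = 1019, r = 50); }


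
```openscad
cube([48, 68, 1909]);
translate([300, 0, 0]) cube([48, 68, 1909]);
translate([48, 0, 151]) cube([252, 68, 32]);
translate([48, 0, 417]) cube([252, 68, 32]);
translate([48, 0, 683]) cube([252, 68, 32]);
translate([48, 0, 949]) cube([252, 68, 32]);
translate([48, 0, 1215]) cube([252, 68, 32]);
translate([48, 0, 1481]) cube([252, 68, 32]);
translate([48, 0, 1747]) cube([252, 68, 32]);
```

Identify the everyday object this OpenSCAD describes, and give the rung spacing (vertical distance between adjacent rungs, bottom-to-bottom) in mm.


A ladder. The rung spacing is 266 mm.

Two tall 48×68 posts with 7 short bars between them — a ladder. Adjacent rungs sit at z = 151 and z = 417, so the spacing is 417 − 151 = 266 mm.


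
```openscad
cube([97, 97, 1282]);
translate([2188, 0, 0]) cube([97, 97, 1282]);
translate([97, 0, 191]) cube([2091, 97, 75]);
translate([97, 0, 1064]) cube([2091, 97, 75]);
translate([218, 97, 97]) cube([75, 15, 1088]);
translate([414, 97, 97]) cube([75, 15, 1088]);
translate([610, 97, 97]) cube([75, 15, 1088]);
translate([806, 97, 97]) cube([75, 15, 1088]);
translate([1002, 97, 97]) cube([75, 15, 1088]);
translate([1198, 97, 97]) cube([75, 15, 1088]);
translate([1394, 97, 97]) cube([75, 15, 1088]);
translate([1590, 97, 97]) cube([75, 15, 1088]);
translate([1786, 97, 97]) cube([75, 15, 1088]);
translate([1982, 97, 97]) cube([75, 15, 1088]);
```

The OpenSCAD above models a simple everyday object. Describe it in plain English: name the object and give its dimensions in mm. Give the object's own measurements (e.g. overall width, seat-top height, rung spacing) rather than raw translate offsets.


A fence section. Two 97×97 mm posts, 1282 mm tall, stand on the floor with a clear span of 2091 mm between their inner faces. Two horizontal rails of 97×75 mm section span the gap between the posts with their undersides at z = 191 mm and z = 1064 mm, flush with the posts' −y face. 10 pickets, each 75 mm wide, 15 mm thick and 1088 mm tall, are fixed to the +y face of the rails with their bottoms at z = 97 mm, spaced across the span with a 121 mm gap after the −x post and between neighbouring pickets, with 131 mm left before the +x post.


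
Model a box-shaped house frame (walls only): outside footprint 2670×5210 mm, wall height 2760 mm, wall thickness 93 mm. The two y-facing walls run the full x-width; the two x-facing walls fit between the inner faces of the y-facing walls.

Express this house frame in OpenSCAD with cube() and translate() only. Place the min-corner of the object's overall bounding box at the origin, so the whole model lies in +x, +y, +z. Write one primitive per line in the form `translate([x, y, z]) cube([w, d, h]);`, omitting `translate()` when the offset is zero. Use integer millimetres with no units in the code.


cube([2670, 93, 2760]);
translate([0, 5117, 0]) cube([2670, 93, 2760]);
translate([0, 93, 0]) cube([93, 5024, 2760]);
translate([2577, 93, 0]) cube([93, 5024, 2760]);


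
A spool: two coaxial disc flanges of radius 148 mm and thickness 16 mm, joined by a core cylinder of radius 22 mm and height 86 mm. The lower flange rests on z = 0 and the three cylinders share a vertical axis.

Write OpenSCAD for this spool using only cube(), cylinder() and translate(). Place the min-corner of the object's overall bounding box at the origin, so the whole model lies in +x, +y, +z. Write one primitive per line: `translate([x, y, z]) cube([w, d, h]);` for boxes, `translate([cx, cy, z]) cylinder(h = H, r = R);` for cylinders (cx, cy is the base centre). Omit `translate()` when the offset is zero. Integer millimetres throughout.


translate([148, 148, 0]) cylinder(h = 16, r = 148);
translate([148, 148, 16]) cylinder(h = 86, r = 22);
translate([148, 148, 102]) cylinder(h = 16, r = 148);


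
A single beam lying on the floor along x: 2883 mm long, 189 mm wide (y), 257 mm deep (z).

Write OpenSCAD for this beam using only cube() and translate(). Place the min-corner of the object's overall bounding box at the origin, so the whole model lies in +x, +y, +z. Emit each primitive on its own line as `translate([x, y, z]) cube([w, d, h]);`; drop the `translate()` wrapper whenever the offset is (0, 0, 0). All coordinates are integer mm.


cube([2883, 189, 257]);


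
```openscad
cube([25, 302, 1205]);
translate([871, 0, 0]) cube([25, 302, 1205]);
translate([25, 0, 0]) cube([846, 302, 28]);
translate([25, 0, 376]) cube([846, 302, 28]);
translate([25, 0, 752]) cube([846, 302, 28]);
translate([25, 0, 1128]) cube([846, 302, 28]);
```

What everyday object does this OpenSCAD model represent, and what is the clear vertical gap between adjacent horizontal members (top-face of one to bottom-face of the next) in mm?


A bookshelf. The clear shelf gap is 348 mm.

Two tall side panels with 4 horizontal boards between them — a bookshelf. The first two shelf undersides are at z = 0 and z = 376; with shelf thickness 28, the clear gap is 376 − 0 − 28 = 348 mm.


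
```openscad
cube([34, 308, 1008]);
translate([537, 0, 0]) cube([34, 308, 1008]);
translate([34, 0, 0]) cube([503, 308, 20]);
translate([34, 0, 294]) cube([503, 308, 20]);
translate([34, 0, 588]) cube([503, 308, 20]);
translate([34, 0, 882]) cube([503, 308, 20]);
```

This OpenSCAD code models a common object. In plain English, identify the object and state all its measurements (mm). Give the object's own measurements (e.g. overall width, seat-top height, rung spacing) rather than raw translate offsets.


An open bookshelf. Two side panels, each 34 mm thick, 308 mm deep and 1008 mm tall, stand 571 mm apart (outside-to-outside). Between them sit 4 shelves, each 20 mm thick and 308 mm deep, spanning the full gap between the sides. The bottom shelf rests on the floor (its underside at z = 0) and the clear gap between one shelf's top and the next shelf's underside is 274 mm.


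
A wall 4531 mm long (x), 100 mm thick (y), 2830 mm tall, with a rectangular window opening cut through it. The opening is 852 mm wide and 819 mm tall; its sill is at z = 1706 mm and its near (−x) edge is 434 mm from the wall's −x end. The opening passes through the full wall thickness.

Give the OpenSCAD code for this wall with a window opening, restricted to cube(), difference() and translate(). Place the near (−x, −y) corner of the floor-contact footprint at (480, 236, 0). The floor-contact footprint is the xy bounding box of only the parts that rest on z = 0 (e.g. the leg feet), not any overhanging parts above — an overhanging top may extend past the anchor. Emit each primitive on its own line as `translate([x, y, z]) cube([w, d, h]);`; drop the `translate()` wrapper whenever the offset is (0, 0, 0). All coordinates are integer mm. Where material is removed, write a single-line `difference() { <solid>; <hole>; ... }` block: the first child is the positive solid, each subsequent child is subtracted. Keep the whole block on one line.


difference() { translate([480, 236, 0]) cube([4531, 100, 2830]); translate([914, 236, 1706]) cube([852, 100, 819]); }


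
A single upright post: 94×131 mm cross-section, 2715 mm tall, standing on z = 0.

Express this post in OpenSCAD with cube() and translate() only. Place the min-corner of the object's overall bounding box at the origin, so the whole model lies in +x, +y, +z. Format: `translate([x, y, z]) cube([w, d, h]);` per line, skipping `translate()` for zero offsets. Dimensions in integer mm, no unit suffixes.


cube([94, 131, 2715]);


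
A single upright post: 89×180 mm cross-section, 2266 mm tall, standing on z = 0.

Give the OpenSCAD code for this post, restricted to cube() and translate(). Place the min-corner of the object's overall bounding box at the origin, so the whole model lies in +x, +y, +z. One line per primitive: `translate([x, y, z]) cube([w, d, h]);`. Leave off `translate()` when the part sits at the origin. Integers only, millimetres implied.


cube([89, 180, 2266]);


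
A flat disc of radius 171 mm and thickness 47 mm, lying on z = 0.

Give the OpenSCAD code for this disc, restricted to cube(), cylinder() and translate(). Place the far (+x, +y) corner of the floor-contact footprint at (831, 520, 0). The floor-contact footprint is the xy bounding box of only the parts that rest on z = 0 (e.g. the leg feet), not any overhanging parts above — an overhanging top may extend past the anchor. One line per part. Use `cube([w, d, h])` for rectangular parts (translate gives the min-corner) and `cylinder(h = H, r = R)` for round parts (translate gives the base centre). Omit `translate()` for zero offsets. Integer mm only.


translate([660, 349, 0]) cylinder(h = 47, r = 171);


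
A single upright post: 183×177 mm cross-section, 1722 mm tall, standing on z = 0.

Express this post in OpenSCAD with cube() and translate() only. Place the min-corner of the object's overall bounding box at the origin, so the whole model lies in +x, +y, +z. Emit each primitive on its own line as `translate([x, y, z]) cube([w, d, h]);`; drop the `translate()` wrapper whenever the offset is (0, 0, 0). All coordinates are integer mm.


cube([183, 177, 1722]);


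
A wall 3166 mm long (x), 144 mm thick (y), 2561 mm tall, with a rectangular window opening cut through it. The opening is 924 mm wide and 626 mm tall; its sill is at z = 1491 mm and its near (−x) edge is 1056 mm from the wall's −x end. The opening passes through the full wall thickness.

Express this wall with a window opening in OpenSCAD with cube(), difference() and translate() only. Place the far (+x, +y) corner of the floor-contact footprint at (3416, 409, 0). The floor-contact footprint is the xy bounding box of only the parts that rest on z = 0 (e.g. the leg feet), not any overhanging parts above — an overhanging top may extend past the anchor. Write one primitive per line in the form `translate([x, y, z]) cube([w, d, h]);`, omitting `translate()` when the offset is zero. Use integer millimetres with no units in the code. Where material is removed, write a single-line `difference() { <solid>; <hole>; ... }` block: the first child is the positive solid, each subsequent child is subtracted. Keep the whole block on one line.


difference() { translate([250, 265, 0]) cube([3166, 144, 2561]); translate([1306, 265, 1491]) cube([924, 144, 626]); }


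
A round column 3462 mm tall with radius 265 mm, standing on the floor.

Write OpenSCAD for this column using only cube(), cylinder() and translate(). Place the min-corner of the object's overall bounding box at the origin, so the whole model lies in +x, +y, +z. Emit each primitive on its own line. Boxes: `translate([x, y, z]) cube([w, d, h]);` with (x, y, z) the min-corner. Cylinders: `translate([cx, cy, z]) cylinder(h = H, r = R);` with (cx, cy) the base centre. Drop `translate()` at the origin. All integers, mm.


translate([265, 265, 0]) cylinder(h = 3462, r = 265);


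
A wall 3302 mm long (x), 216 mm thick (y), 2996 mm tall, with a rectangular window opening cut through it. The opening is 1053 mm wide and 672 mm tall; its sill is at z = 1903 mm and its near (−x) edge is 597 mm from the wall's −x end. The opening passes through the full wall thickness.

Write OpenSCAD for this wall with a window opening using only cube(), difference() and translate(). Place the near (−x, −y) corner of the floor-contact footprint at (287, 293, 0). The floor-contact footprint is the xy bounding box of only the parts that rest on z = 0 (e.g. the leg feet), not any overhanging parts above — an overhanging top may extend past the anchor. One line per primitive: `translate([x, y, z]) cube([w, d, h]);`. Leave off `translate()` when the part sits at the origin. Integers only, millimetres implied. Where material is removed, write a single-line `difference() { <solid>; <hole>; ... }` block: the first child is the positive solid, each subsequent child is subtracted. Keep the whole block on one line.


difference() { translate([287, 293, 0]) cube([3302, 216, 2996]); translate([884, 293, 1903]) cube([1053, 216, 672]); }


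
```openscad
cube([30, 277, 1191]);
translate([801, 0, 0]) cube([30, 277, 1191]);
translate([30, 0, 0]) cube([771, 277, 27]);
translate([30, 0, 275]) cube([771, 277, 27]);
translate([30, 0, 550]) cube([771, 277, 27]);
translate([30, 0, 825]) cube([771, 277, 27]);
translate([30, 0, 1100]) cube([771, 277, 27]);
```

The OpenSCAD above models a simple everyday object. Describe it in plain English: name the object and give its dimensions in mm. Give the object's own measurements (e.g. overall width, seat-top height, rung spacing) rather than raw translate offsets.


An open bookshelf. Two side panels, each 30 mm thick, 277 mm deep and 1191 mm tall, stand 831 mm apart (outside-to-outside). Between them sit 5 shelves, each 27 mm thick and 277 mm deep, spanning the full gap between the sides. The bottom shelf rests on the floor (its underside at z = 0) and the clear gap between one shelf's top and the next shelf's underside is 248 mm.


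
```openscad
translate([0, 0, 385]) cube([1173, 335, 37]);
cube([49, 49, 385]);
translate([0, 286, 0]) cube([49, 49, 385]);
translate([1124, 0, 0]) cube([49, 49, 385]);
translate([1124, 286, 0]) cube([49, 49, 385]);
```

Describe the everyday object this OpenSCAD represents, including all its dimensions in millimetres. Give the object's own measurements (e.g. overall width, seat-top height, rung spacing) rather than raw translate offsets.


A long wooden bench with a 1173 mm (x) × 335 mm (y) seat, 37 mm thick, its top surface 422 mm above the floor. Four 49 mm square legs at the seat corners, flush with the edges, run from z = 0 to the seat underside.


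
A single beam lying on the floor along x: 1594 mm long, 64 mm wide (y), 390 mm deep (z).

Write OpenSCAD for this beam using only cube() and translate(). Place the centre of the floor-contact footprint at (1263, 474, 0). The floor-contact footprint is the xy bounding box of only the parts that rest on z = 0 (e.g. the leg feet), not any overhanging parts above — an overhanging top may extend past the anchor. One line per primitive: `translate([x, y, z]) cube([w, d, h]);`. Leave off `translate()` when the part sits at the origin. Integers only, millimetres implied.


translate([466, 442, 0]) cube([1594, 64, 390]);


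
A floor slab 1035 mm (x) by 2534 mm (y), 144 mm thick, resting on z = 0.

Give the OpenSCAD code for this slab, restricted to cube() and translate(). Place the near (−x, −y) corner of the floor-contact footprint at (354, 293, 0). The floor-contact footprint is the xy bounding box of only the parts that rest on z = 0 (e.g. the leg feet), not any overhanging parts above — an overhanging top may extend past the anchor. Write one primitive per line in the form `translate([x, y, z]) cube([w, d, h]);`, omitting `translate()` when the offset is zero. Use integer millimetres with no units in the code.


translate([354, 293, 0]) cube([1035, 2534, 144]);


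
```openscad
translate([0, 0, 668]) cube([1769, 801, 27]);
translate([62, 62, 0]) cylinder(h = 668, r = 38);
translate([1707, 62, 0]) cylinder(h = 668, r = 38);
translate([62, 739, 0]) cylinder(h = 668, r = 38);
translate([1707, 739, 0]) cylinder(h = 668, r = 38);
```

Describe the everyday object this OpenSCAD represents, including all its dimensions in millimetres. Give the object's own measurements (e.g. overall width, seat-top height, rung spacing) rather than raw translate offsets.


A rectangular dining table. The top is 1769×801×27 mm with its upper surface at z = 695 mm. It stands on four round legs of 76 mm diameter, each leg's bounding box inset 24 mm from the nearest pair of top edges, running from the floor to the underside of the top.


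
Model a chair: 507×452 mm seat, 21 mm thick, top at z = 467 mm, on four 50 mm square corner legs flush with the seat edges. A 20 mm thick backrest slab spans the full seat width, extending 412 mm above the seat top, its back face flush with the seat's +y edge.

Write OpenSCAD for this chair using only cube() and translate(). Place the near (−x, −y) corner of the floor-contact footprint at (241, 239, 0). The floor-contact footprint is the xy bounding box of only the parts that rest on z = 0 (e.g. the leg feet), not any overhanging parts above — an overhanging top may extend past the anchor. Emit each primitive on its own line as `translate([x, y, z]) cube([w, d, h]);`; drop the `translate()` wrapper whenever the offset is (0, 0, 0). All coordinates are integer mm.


translate([241, 239, 446]) cube([507, 452, 21]);
translate([241, 239, 0]) cube([50, 50, 446]);
translate([698, 239, 0]) cube([50, 50, 446]);
translate([241, 641, 0]) cube([50, 50, 446]);
translate([698, 641, 0]) cube([50, 50, 446]);
translate([241, 671, 467]) cube([507, 20, 412]);


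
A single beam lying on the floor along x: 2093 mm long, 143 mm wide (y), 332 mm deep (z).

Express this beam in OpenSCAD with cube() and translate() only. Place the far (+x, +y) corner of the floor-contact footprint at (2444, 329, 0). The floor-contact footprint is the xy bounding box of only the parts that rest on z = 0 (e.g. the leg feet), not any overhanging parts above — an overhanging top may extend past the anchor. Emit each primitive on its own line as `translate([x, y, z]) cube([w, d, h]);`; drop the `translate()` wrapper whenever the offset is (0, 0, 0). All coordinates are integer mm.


translate([351, 186, 0]) cube([2093, 143, 332]);
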